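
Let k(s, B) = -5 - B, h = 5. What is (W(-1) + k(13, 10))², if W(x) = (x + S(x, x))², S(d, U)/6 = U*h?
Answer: 894916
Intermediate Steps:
S(d, U) = 30*U (S(d, U) = 6*(U*5) = 6*(5*U) = 30*U)
W(x) = 961*x² (W(x) = (x + 30*x)² = (31*x)² = 961*x²)
(W(-1) + k(13, 10))² = (961*(-1)² + (-5 - 1*10))² = (961*1 + (-5 - 10))² = (961 - 15)² = 946² = 894916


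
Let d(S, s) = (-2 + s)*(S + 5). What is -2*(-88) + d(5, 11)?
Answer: 266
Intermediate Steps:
d(S, s) = (-2 + s)*(5 + S)
-2*(-88) + d(5, 11) = -2*(-88) + (-10 - 2*5 + 5*11 + 5*11) = 176 + (-10 - 10 + 55 + 55) = 176 + 90 = 266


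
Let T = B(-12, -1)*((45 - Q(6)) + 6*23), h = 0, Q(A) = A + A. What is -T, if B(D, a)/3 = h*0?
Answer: 0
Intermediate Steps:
Q(A) = 2*A
B(D, a) = 0 (B(D, a) = 3*(0*0) = 3*0 = 0)
T = 0 (T = 0*((45 - 2*6) + 6*23) = 0*((45 - 1*12) + 138) = 0*((45 - 12) + 138) = 0*(33 + 138) = 0*171 = 0)
-T = -1*0 = 0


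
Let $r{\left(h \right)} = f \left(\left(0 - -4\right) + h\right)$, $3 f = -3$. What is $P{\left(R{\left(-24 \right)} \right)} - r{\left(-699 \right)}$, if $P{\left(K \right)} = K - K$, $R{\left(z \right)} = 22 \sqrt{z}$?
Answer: $-695$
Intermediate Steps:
$f = -1$ ($f = \frac{1}{3} \left(-3\right) = -1$)
$r{\left(h \right)} = -4 - h$ ($r{\left(h \right)} = - (\left(0 - -4\right) + h) = - (\left(0 + 4\right) + h) = - (4 + h) = -4 - h$)
$P{\left(K \right)} = 0$
$P{\left(R{\left(-24 \right)} \right)} - r{\left(-699 \right)} = 0 - \left(-4 - -699\right) = 0 - \left(-4 + 699\right) = 0 - 695 = -695$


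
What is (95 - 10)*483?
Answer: 41055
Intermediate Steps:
(95 - 10)*483 = 85*483 = 41055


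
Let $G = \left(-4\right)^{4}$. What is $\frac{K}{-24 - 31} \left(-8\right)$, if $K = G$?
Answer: $\frac{2048}{55} \approx 37.236$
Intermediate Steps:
$G = 256$
$K = 256$
$\frac{K}{-24 - 31} \left(-8\right) = \frac{256}{-24 - 31} \left(-8\right) = \frac{256}{-55} \left(-8\right) = 256 \left(- \frac{1}{55}\right) \left(-8\right) = \left(- \frac{256}{55}\right) \left(-8\right) = \frac{2048}{55}$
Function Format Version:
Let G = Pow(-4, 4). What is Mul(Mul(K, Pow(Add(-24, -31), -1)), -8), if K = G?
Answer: Rational(2048, 55) ≈ 37.236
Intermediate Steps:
G = 256
K = 256
Mul(Mul(K, Pow(Add(-24, -31), -1)), -8) = Mul(Mul(256, Pow(Add(-24, -31), -1)), -8) = Mul(Mul(256, Pow(-55, -1)), -8) = Mul(Mul(256, Rational(-1, 55)), -8) = Mul(Rational(-256, 55), -8) = Rational(2048, 55)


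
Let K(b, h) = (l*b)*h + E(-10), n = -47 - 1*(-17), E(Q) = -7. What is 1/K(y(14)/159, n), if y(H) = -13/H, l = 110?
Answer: 371/4553 ≈ 0.081485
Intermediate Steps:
n = -30 (n = -47 + 17 = -30)
K(b, h) = -7 + 110*b*h (K(b, h) = (110*b)*h - 7 = 110*b*h - 7 = -7 + 110*b*h)
1/K(y(14)/159, n) = 1/(-7 + 110*(-13/14/159)*(-30)) = 1/(-7 + 110*(-13*1/14*(1/159))*(-30)) = 1/(-7 + 110*(-13/14*1/159)*(-30)) = 1/(-7 + 110*(-13/2226)*(-30)) = 1/(-7 + 7150/371) = 1/(4553/371) = 371/4553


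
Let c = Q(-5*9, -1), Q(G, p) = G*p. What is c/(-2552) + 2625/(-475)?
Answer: -268815/48488 ≈ -5.5439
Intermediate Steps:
c = 45 (c = -5*9*(-1) = -45*(-1) = 45)
c/(-2552) + 2625/(-475) = 45/(-2552) + 2625/(-475) = 45*(-1/2552) + 2625*(-1/475) = -45/2552 - 105/19 = -268815/48488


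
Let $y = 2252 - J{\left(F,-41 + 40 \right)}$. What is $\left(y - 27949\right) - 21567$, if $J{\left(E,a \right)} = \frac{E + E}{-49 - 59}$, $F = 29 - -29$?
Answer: $- \frac{1276099}{27} \approx -47263.0$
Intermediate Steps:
$F = 58$ ($F = 29 + 29 = 58$)
$J{\left(E,a \right)} = - \frac{E}{54}$ ($J{\left(E,a \right)} = \frac{2 E}{-108} = 2 E \left(- \frac{1}{108}\right) = - \frac{E}{54}$)
$y = \frac{60833}{27}$ ($y = 2252 - \left(- \frac{1}{54}\right) 58 = 2252 - - \frac{29}{27} = 2252 + \frac{29}{27} = \frac{60833}{27} \approx 2253.1$)
$\left(y - 27949\right) - 21567 = \left(\frac{60833}{27} - 27949\right) - 21567 = - \frac{693790}{27} - 21567 = - \frac{1276099}{27}$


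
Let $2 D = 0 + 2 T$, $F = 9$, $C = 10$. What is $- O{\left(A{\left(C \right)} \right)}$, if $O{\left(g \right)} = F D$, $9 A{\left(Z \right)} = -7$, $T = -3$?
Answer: $27$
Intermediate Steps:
$A{\left(Z \right)} = - \frac{7}{9}$ ($A{\left(Z \right)} = \frac{1}{9} \left(-7\right) = - \frac{7}{9}$)
$D = -3$ ($D = \frac{0 + 2 \left(-3\right)}{2} = \frac{0 - 6}{2} = \frac{1}{2} \left(-6\right) = -3$)
$O{\left(g \right)} = -27$ ($O{\left(g \right)} = 9 \left(-3\right) = -27$)
$- O{\left(A{\left(C \right)} \right)} = \left(-1\right) \left(-27\right) = 27$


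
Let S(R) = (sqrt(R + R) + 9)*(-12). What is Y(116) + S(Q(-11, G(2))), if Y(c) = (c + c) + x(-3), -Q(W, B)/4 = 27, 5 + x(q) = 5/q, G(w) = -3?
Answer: 352/3 - 72*I*sqrt(6) ≈ 117.33 - 176.36*I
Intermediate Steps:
x(q) = -5 + 5/q
Q(W, B) = -108 (Q(W, B) = -4*27 = -108)
S(R) = -108 - 12*sqrt(2)*sqrt(R) (S(R) = (sqrt(2*R) + 9)*(-12) = (sqrt(2)*sqrt(R) + 9)*(-12) = (9 + sqrt(2)*sqrt(R))*(-12) = -108 - 12*sqrt(2)*sqrt(R))
Y(c) = -20/3 + 2*c (Y(c) = (c + c) + (-5 + 5/(-3)) = 2*c + (-5 + 5*(-1/3)) = 2*c + (-5 - 5/3) = 2*c - 20/3 = -20/3 + 2*c)
Y(116) + S(Q(-11, G(2))) = (-20/3 + 2*116) + (-108 - 12*sqrt(2)*sqrt(-108)) = (-20/3 + 232) + (-108 - 12*sqrt(2)*6*I*sqrt(3)) = 676/3 + (-108 - 72*I*sqrt(6)) = 352/3 - 72*I*sqrt(6)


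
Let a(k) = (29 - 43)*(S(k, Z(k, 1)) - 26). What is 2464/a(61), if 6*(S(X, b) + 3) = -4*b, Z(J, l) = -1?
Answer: 528/85 ≈ 6.2118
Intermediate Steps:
S(X, b) = -3 - 2*b/3 (S(X, b) = -3 + (-4*b)/6 = -3 - 2*b/3)
a(k) = 1190/3 (a(k) = (29 - 43)*((-3 - ⅔*(-1)) - 26) = -14*((-3 + ⅔) - 26) = -14*(-7/3 - 26) = -14*(-85/3) = 1190/3)
2464/a(61) = 2464/(1190/3) = 2464*(3/1190) = 528/85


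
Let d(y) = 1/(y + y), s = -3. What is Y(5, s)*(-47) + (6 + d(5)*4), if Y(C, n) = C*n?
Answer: 3557/5 ≈ 711.40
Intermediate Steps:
d(y) = 1/(2*y)
Y(5, s)*(-47) + (6 + d(5)*4) = (5*(-3))*(-47) + (6 + ((½)/5)*4) = -15*(-47) + (6 + ((½)*(⅕))*4) = 705 + (6 + (⅒)*4) = 705 + (6 + ⅖) = 705 + 32/5 = 3557/5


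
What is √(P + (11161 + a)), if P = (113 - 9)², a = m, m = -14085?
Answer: 2*√1973 ≈ 88.837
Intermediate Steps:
a = -14085
P = 10816 (P = 104² = 10816)
√(P + (11161 + a)) = √(10816 + (11161 - 14085)) = √(10816 - 2924) = √7892 = 2*√1973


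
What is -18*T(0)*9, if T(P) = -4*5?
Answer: 3240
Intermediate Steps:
T(P) = -20
-18*T(0)*9 = -18*(-20)*9 = 360*9 = 3240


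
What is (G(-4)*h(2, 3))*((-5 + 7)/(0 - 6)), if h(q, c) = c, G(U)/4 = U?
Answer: 16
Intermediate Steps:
G(U) = 4*U
(G(-4)*h(2, 3))*((-5 + 7)/(0 - 6)) = ((4*(-4))*3)*((-5 + 7)/(0 - 6)) = (-16*3)*(2/(-6)) = -96*(-1)/6 = -48*(-1/3) = 16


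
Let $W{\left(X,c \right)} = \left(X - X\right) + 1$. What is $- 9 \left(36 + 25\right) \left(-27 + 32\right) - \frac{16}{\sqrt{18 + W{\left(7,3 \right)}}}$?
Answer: $-2745 - \frac{16 \sqrt{19}}{19} \approx -2748.7$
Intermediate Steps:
$W{\left(X,c \right)} = 1$ ($W{\left(X,c \right)} = 0 + 1 = 1$)
$- 9 \left(36 + 25\right) \left(-27 + 32\right) - \frac{16}{\sqrt{18 + W{\left(7,3 \right)}}} = - 9 \left(36 + 25\right) \left(-27 + 32\right) - \frac{16}{\sqrt{18 + 1}} = - 9 \cdot 61 \cdot 5 - \frac{16}{\sqrt{19}} = \left(-9\right) 305 - 16 \frac{\sqrt{19}}{19} = -2745 - \frac{16 \sqrt{19}}{19}$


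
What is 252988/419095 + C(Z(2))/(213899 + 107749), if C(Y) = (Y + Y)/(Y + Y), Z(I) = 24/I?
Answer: 81373503319/134801068560 ≈ 0.60366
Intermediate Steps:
C(Y) = 1 (C(Y) = (2*Y)/((2*Y)) = (2*Y)*(1/(2*Y)) = 1)
252988/419095 + C(Z(2))/(213899 + 107749) = 252988/419095 + 1/(213899 + 107749) = 252988*(1/419095) + 1/321648 = 252988/419095 + 1*(1/321648) = 252988/419095 + 1/321648 = 81373503319/134801068560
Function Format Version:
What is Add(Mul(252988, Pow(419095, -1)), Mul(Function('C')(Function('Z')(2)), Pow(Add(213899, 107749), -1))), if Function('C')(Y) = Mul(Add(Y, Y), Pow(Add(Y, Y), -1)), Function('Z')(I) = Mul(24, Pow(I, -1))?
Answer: Rational(81373503319, 134801068560) ≈ 0.60366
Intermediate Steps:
Function('C')(Y) = 1 (Function('C')(Y) = Mul(Mul(2, Y), Pow(Mul(2, Y), -1)) = Mul(Mul(2, Y), Mul(Rational(1, 2), Pow(Y, -1))) = 1)
Add(Mul(252988, Pow(419095, -1)), Mul(Function('C')(Function('Z')(2)), Pow(Add(213899, 107749), -1))) = Add(Mul(252988, Pow(419095, -1)), Mul(1, Pow(Add(213899, 107749), -1))) = Add(Mul(252988, Rational(1, 419095)), Mul(1, Pow(321648, -1))) = Add(Rational(252988, 419095), Mul(1, Rational(1, 321648))) = Add(Rational(252988, 419095), Rational(1, 321648)) = Rational(81373503319, 134801068560)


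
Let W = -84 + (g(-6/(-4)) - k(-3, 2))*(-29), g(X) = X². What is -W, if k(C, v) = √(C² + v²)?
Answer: 597/4 - 29*√13 ≈ 44.689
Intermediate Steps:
W = -597/4 + 29*√13 (W = -84 + ((-6/(-4))² - √((-3)² + 2²))*(-29) = -84 + ((-6*(-¼))² - √(9 + 4))*(-29) = -84 + ((3/2)² - √13)*(-29) = -84 + (9/4 - √13)*(-29) = -84 + (-261/4 + 29*√13) = -597/4 + 29*√13 ≈ -44.689)
-W = -(-597/4 + 29*√13) = 597/4 - 29*√13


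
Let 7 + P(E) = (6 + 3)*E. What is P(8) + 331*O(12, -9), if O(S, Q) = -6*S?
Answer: -23767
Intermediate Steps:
P(E) = -7 + 9*E (P(E) = -7 + (6 + 3)*E = -7 + 9*E)
P(8) + 331*O(12, -9) = (-7 + 9*8) + 331*(-6*12) = (-7 + 72) + 331*(-72) = 65 - 23832 = -23767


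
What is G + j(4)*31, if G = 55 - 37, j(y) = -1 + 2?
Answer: 49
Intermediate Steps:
j(y) = 1
G = 18
G + j(4)*31 = 18 + 1*31 = 18 + 31 = 49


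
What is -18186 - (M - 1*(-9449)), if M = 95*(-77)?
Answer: -20320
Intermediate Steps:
M = -7315
-18186 - (M - 1*(-9449)) = -18186 - (-7315 - 1*(-9449)) = -18186 - (-7315 + 9449) = -18186 - 1*2134 = -18186 - 2134 = -20320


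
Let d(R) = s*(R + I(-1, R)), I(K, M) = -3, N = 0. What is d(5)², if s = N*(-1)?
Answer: 0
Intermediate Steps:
s = 0 (s = 0*(-1) = 0)
d(R) = 0 (d(R) = 0*(R - 3) = 0*(-3 + R) = 0)
d(5)² = 0² = 0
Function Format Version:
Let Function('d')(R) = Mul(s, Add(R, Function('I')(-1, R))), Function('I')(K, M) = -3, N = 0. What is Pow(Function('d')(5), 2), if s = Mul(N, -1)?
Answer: 0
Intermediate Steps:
s = 0 (s = Mul(0, -1) = 0)
Function('d')(R) = 0 (Function('d')(R) = Mul(0, Add(R, -3)) = Mul(0, Add(-3, R)) = 0)
Pow(Function('d')(5), 2) = Pow(0, 2) = 0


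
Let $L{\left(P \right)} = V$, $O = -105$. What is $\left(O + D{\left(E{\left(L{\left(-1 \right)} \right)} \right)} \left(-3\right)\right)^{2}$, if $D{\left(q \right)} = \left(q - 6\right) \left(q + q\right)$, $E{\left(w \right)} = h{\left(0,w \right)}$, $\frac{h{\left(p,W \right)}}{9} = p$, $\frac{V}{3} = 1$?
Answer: $11025$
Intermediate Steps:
$V = 3$ ($V = 3 \cdot 1 = 3$)
$h{\left(p,W \right)} = 9 p$
$L{\left(P \right)} = 3$
$E{\left(w \right)} = 0$ ($E{\left(w \right)} = 9 \cdot 0 = 0$)
$D{\left(q \right)} = 2 q \left(-6 + q\right)$ ($D{\left(q \right)} = \left(-6 + q\right) 2 q = 2 q \left(-6 + q\right)$)
$\left(O + D{\left(E{\left(L{\left(-1 \right)} \right)} \right)} \left(-3\right)\right)^{2} = \left(-105 + 2 \cdot 0 \left(-6 + 0\right) \left(-3\right)\right)^{2} = \left(-105 + 2 \cdot 0 \left(-6\right) \left(-3\right)\right)^{2} = \left(-105 + 0 \left(-3\right)\right)^{2} = \left(-105 + 0\right)^{2} = \left(-105\right)^{2} = 11025$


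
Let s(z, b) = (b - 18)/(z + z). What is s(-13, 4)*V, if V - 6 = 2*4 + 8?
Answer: 154/13 ≈ 11.846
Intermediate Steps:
s(z, b) = (-18 + b)/(2*z) (s(z, b) = (-18 + b)/((2*z)) = (-18 + b)*(1/(2*z)) = (-18 + b)/(2*z))
V = 22 (V = 6 + (2*4 + 8) = 6 + (8 + 8) = 6 + 16 = 22)
s(-13, 4)*V = ((½)*(-18 + 4)/(-13))*22 = ((½)*(-1/13)*(-14))*22 = (7/13)*22 = 154/13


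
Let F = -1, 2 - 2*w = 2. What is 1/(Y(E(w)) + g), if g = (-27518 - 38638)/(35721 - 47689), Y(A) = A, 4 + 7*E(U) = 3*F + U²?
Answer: 2992/13547 ≈ 0.22086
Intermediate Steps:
w = 0 (w = 1 - ½*2 = 1 - 1 = 0)
E(U) = -1 + U²/7 (E(U) = -4/7 + (3*(-1) + U²)/7 = -4/7 + (-3 + U²)/7 = -4/7 + (-3/7 + U²/7) = -1 + U²/7)
g = 16539/2992 (g = -66156/(-11968) = -66156*(-1/11968) = 16539/2992 ≈ 5.5277)
1/(Y(E(w)) + g) = 1/((-1 + (⅐)*0²) + 16539/2992) = 1/((-1 + (⅐)*0) + 16539/2992) = 1/((-1 + 0) + 16539/2992) = 1/(-1 + 16539/2992) = 1/(13547/2992) = 2992/13547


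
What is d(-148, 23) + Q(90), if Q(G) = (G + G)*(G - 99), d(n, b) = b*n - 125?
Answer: -5149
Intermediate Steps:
d(n, b) = -125 + b*n
Q(G) = 2*G*(-99 + G) (Q(G) = (2*G)*(-99 + G) = 2*G*(-99 + G))
d(-148, 23) + Q(90) = (-125 + 23*(-148)) + 2*90*(-99 + 90) = (-125 - 3404) + 2*90*(-9) = -3529 - 1620 = -5149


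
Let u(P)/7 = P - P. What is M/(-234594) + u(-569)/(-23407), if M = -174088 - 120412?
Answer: 147250/117297 ≈ 1.2554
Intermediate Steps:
u(P) = 0 (u(P) = 7*(P - P) = 7*0 = 0)
M = -294500
M/(-234594) + u(-569)/(-23407) = -294500/(-234594) + 0/(-23407) = -294500*(-1/234594) + 0*(-1/23407) = 147250/117297 + 0 = 147250/117297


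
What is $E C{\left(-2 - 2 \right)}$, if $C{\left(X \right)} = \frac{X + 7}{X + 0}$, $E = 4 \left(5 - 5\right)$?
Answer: $0$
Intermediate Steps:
$E = 0$ ($E = 4 \cdot 0 = 0$)
$C{\left(X \right)} = \frac{7 + X}{X}$
$E C{\left(-2 - 2 \right)} = 0 \frac{7 - 4}{-2 - 2} = 0 \frac{7 - 4}{-4} = 0 \left(\left(- \frac{1}{4}\right) 3\right) = 0 \left(- \frac{3}{4}\right) = 0$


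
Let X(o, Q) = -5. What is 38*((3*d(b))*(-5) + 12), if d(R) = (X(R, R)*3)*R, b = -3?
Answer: -25194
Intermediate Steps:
d(R) = -15*R (d(R) = (-5*3)*R = -15*R)
38*((3*d(b))*(-5) + 12) = 38*((3*(-15*(-3)))*(-5) + 12) = 38*((3*45)*(-5) + 12) = 38*(135*(-5) + 12) = 38*(-675 + 12) = 38*(-663) = -25194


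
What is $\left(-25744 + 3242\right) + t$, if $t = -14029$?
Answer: $-36531$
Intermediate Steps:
$\left(-25744 + 3242\right) + t = \left(-25744 + 3242\right) - 14029 = -22502 - 14029 = -36531$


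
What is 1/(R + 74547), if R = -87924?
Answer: -1/13377 ≈ -7.4755e-5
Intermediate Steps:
1/(R + 74547) = 1/(-87924 + 74547) = 1/(-13377) = -1/13377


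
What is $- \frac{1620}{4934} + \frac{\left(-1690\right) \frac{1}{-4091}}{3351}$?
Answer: $- \frac{11100072980}{33819957447} \approx -0.32821$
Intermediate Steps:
$- \frac{1620}{4934} + \frac{\left(-1690\right) \frac{1}{-4091}}{3351} = \left(-1620\right) \frac{1}{4934} + \left(-1690\right) \left(- \frac{1}{4091}\right) \frac{1}{3351} = - \frac{810}{2467} + \frac{1690}{4091} \cdot \frac{1}{3351} = - \frac{810}{2467} + \frac{1690}{13708941} = - \frac{11100072980}{33819957447}$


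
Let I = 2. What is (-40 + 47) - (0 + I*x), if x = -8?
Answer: 23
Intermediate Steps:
(-40 + 47) - (0 + I*x) = (-40 + 47) - (0 + 2*(-8)) = 7 - (0 - 16) = 7 - 1*(-16) = 7 + 16 = 23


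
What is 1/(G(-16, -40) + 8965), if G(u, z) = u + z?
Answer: 1/8909 ≈ 0.00011225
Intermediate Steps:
1/(G(-16, -40) + 8965) = 1/((-16 - 40) + 8965) = 1/(-56 + 8965) = 1/8909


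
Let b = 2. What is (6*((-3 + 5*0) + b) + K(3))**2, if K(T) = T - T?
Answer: 36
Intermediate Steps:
K(T) = 0
(6*((-3 + 5*0) + b) + K(3))**2 = (6*((-3 + 5*0) + 2) + 0)**2 = (6*((-3 + 0) + 2) + 0)**2 = (6*(-3 + 2) + 0)**2 = (6*(-1) + 0)**2 = (-6 + 0)**2 = (-6)**2 = 36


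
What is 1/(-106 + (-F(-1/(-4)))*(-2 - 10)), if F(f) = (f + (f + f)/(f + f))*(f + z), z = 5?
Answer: -4/109 ≈ -0.036697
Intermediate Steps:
F(f) = (1 + f)*(5 + f) (F(f) = (f + (f + f)/(f + f))*(f + 5) = (f + (2*f)/((2*f)))*(5 + f) = (f + (2*f)*(1/(2*f)))*(5 + f) = (f + 1)*(5 + f) = (1 + f)*(5 + f))
1/(-106 + (-F(-1/(-4)))*(-2 - 10)) = 1/(-106 + (-(5 + (-1/(-4))**2 + 6*(-1/(-4))))*(-2 - 10)) = 1/(-106 - (5 + (-1*(-1/4))**2 + 6*(-1*(-1/4)))*(-12)) = 1/(-106 - (5 + (1/4)**2 + 6*(1/4))*(-12)) = 1/(-106 - (5 + 1/16 + 3/2)*(-12)) = 1/(-106 - 1*105/16*(-12)) = 1/(-106 - 105/16*(-12)) = 1/(-106 + 315/4) = 1/(-109/4) = -4/109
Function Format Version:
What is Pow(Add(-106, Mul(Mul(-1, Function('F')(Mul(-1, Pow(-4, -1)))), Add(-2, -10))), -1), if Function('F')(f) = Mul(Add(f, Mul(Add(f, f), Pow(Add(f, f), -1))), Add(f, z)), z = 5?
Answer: Rational(-4, 109) ≈ -0.036697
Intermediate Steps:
Function('F')(f) = Mul(Add(1, f), Add(5, f)) (Function('F')(f) = Mul(Add(f, Mul(Add(f, f), Pow(Add(f, f), -1))), Add(f, 5)) = Mul(Add(f, Mul(Mul(2, f), Pow(Mul(2, f), -1))), Add(5, f)) = Mul(Add(f, Mul(Mul(2, f), Mul(Rational(1, 2), Pow(f, -1)))), Add(5, f)) = Mul(Add(f, 1), Add(5, f)) = Mul(Add(1, f), Add(5, f)))
Pow(Add(-106, Mul(Mul(-1, Function('F')(Mul(-1, Pow(-4, -1)))), Add(-2, -10))), -1) = Pow(Add(-106, Mul(Mul(-1, Add(5, Pow(Mul(-1, Pow(-4, -1)), 2), Mul(6, Mul(-1, Pow(-4, -1))))), Add(-2, -10))), -1) = Pow(Add(-106, Mul(Mul(-1, Add(5, Pow(Mul(-1, Rational(-1, 4)), 2), Mul(6, Mul(-1, Rational(-1, 4))))), -12)), -1) = Pow(Add(-106, Mul(Mul(-1, Add(5, Pow(Rational(1, 4), 2), Mul(6, Rational(1, 4)))), -12)), -1) = Pow(Add(-106, Mul(Mul(-1, Add(5, Rational(1, 16), Rational(3, 2))), -12)), -1) = Pow(Add(-106, Mul(Mul(-1, Rational(105, 16)), -12)), -1) = Pow(Add(-106, Mul(Rational(-105, 16), -12)), -1) = Pow(Add(-106, Rational(315, 4)), -1) = Pow(Rational(-109, 4), -1) = Rational(-4, 109)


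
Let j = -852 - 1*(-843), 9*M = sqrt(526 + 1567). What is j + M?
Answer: -9 + sqrt(2093)/9 ≈ -3.9167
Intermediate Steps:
M = sqrt(2093)/9 (M = sqrt(526 + 1567)/9 = sqrt(2093)/9 ≈ 5.0833)
j = -9 (j = -852 + 843 = -9)
j + M = -9 + sqrt(2093)/9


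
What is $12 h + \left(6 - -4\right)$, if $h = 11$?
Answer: $142$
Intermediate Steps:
$12 h + \left(6 - -4\right) = 12 \cdot 11 + \left(6 - -4\right) = 132 + \left(6 + 4\right) = 132 + 10 = 142$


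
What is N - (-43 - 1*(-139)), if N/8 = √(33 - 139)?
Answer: -96 + 8*I*√106 ≈ -96.0 + 82.365*I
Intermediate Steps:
N = 8*I*√106 (N = 8*√(33 - 139) = 8*√(-106) = 8*(I*√106) = 8*I*√106 ≈ 82.365*I)
N - (-43 - 1*(-139)) = 8*I*√106 - (-43 - 1*(-139)) = 8*I*√106 - (-43 + 139) = 8*I*√106 - 1*96 = 8*I*√106 - 96 = -96 + 8*I*√106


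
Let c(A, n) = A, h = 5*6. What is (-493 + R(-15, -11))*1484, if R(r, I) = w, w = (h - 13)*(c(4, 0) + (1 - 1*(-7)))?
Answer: -428876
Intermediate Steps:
h = 30
w = 204 (w = (30 - 13)*(4 + (1 - 1*(-7))) = 17*(4 + (1 + 7)) = 17*(4 + 8) = 17*12 = 204)
R(r, I) = 204
(-493 + R(-15, -11))*1484 = (-493 + 204)*1484 = -289*1484 = -428876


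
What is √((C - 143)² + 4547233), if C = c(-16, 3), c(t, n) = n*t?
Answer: √4583714 ≈ 2141.0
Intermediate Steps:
C = -48 (C = 3*(-16) = -48)
√((C - 143)² + 4547233) = √((-48 - 143)² + 4547233) = √((-191)² + 4547233) = √(36481 + 4547233) = √4583714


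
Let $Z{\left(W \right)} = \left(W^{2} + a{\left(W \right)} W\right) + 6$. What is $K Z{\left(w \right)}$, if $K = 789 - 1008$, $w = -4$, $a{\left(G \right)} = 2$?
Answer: $-3066$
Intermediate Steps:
$Z{\left(W \right)} = 6 + W^{2} + 2 W$ ($Z{\left(W \right)} = \left(W^{2} + 2 W\right) + 6 = 6 + W^{2} + 2 W$)
$K = -219$
$K Z{\left(w \right)} = - 219 \left(6 + \left(-4\right)^{2} + 2 \left(-4\right)\right) = - 219 \left(6 + 16 - 8\right) = \left(-219\right) 14 = -3066$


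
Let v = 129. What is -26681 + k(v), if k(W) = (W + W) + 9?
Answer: -26414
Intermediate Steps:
k(W) = 9 + 2*W (k(W) = 2*W + 9 = 9 + 2*W)
-26681 + k(v) = -26681 + (9 + 2*129) = -26681 + (9 + 258) = -26681 + 267 = -26414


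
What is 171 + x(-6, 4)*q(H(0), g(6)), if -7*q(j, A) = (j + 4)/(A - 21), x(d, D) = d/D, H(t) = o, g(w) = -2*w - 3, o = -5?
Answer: 28729/168 ≈ 171.01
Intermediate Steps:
g(w) = -3 - 2*w
H(t) = -5
q(j, A) = -(4 + j)/(7*(-21 + A)) (q(j, A) = -(j + 4)/(7*(A - 21)) = -(4 + j)/(7*(-21 + A)))
171 + x(-6, 4)*q(H(0), g(6)) = 171 + (-6/4)*((-4 - 1*(-5))/(7*(-21 + (-3 - 2*6)))) = 171 + (-6*¼)*((-4 + 5)/(7*(-21 + (-3 - 12)))) = 171 - 3/(14*(-21 - 15)) = 171 - 3/(14*(-36)) = 171 - 3*(-1)/(14*36) = 171 - 3/2*(-1/252) = 171 + 1/168 = 28729/168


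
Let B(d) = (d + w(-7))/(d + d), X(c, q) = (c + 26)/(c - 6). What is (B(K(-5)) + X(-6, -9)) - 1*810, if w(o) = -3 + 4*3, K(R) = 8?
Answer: -38909/48 ≈ -810.60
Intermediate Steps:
w(o) = 9 (w(o) = -3 + 12 = 9)
X(c, q) = (26 + c)/(-6 + c)
B(d) = (9 + d)/(2*d) (B(d) = (d + 9)/(d + d) = (9 + d)/((2*d)) = (9 + d)*(1/(2*d)) = (9 + d)/(2*d))
(B(K(-5)) + X(-6, -9)) - 1*810 = ((½)*(9 + 8)/8 + (26 - 6)/(-6 - 6)) - 1*810 = ((½)*(⅛)*17 + 20/(-12)) - 810 = (17/16 - 1/12*20) - 810 = (17/16 - 5/3) - 810 = -29/48 - 810 = -38909/48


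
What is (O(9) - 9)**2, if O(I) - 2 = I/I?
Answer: 36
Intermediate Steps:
O(I) = 3 (O(I) = 2 + I/I = 2 + 1 = 3)
(O(9) - 9)**2 = (3 - 9)**2 = (-6)**2 = 36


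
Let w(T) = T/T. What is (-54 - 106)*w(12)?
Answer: -160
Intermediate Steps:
w(T) = 1
(-54 - 106)*w(12) = (-54 - 106)*1 = -160*1 = -160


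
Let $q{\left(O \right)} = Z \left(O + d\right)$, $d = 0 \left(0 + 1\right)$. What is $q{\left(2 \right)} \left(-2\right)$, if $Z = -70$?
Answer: $280$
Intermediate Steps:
$d = 0$ ($d = 0 \cdot 1 = 0$)
$q{\left(O \right)} = - 70 O$ ($q{\left(O \right)} = - 70 \left(O + 0\right) = - 70 O$)
$q{\left(2 \right)} \left(-2\right) = \left(-70\right) 2 \left(-2\right) = \left(-140\right) \left(-2\right) = 280$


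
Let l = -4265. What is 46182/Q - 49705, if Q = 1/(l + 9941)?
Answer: 262079327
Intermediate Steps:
Q = 1/5676 (Q = 1/(-4265 + 9941) = 1/5676 ≈ 0.00017618)
46182/Q - 49705 = 46182/(1/5676) - 49705 = 46182*5676 - 49705 = 262129032 - 49705 = 262079327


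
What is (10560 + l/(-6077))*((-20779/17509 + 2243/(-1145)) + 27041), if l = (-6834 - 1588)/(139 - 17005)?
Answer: 32593559715181295405543/114155188792945 ≈ 2.8552e+8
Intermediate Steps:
l = 4211/8433 (l = -8422/(-16866) = -8422*(-1/16866) = 4211/8433 ≈ 0.49935)
(10560 + l/(-6077))*((-20779/17509 + 2243/(-1145)) + 27041) = (10560 + (4211/8433)/(-6077))*((-20779/17509 + 2243/(-1145)) + 27041) = (10560 + (4211/8433)*(-1/6077))*((-20779*1/17509 + 2243*(-1/1145)) + 27041) = (10560 - 4211/51247341)*((-20779/17509 - 2243/1145) + 27041) = 541171916749*(-63064642/20047805 + 27041)/51247341 = (541171916749/51247341)*(542049630363/20047805) = 32593559715181295405543/114155188792945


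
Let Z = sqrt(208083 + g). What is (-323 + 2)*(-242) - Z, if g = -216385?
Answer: 77682 - I*sqrt(8302) ≈ 77682.0 - 91.115*I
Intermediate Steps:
Z = I*sqrt(8302) (Z = sqrt(208083 - 216385) = sqrt(-8302) = I*sqrt(8302) ≈ 91.115*I)
(-323 + 2)*(-242) - Z = (-323 + 2)*(-242) - I*sqrt(8302) = -321*(-242) - I*sqrt(8302) = 77682 - I*sqrt(8302)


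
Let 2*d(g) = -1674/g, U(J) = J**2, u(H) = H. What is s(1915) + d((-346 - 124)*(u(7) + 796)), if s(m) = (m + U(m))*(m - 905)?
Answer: 1398617828674837/377410 ≈ 3.7058e+9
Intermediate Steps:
d(g) = -837/g (d(g) = (-1674/g)/2 = -837/g)
s(m) = (-905 + m)*(m + m**2) (s(m) = (m + m**2)*(m - 905) = (m + m**2)*(-905 + m) = (-905 + m)*(m + m**2))
s(1915) + d((-346 - 124)*(u(7) + 796)) = 1915*(-905 + 1915**2 - 904*1915) - 837*1/((-346 - 124)*(7 + 796)) = 1915*(-905 + 3667225 - 1731160) - 837/((-470*803)) = 1915*1935160 - 837/(-377410) = 3705831400 - 837*(-1/377410) = 3705831400 + 837/377410 = 1398617828674837/377410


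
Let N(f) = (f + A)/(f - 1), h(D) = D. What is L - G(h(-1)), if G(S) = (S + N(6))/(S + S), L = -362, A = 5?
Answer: -1807/5 ≈ -361.40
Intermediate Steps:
N(f) = (5 + f)/(-1 + f) (N(f) = (f + 5)/(f - 1) = (5 + f)/(-1 + f))
G(S) = (11/5 + S)/(2*S) (G(S) = (S + (5 + 6)/(-1 + 6))/(S + S) = (S + 11/5)/((2*S)) = (S + (⅕)*11)*(1/(2*S)) = (S + 11/5)*(1/(2*S)) = (11/5 + S)*(1/(2*S)) = (11/5 + S)/(2*S))
L - G(h(-1)) = -362 - (11 + 5*(-1))/(10*(-1)) = -362 - (-1)*(11 - 5)/10 = -362 - (-1)*6/10 = -362 - 1*(-⅗) = -362 + ⅗ = -1807/5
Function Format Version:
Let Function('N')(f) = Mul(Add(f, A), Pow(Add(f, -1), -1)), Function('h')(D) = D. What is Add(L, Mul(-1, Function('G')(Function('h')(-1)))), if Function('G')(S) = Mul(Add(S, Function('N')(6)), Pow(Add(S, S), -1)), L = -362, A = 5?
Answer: Rational(-1807, 5) ≈ -361.40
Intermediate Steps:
Function('N')(f) = Mul(Pow(Add(-1, f), -1), Add(5, f)) (Function('N')(f) = Mul(Add(f, 5), Pow(Add(f, -1), -1)) = Mul(Add(5, f), Pow(Add(-1, f), -1)) = Mul(Pow(Add(-1, f), -1), Add(5, f)))
Function('G')(S) = Mul(Rational(1, 2), Pow(S, -1), Add(Rational(11, 5), S)) (Function('G')(S) = Mul(Add(S, Mul(Pow(Add(-1, 6), -1), Add(5, 6))), Pow(Add(S, S), -1)) = Mul(Add(S, Mul(Pow(5, -1), 11)), Pow(Mul(2, S), -1)) = Mul(Add(S, Mul(Rational(1, 5), 11)), Mul(Rational(1, 2), Pow(S, -1))) = Mul(Add(S, Rational(11, 5)), Mul(Rational(1, 2), Pow(S, -1))) = Mul(Add(Rational(11, 5), S), Mul(Rational(1, 2), Pow(S, -1))) = Mul(Rational(1, 2), Pow(S, -1), Add(Rational(11, 5), S)))
Add(L, Mul(-1, Function('G')(Function('h')(-1)))) = Add(-362, Mul(-1, Mul(Rational(1, 10), Pow(-1, -1), Add(11, Mul(5, -1))))) = Add(-362, Mul(-1, Mul(Rational(1, 10), -1, Add(11, -5)))) = Add(-362, Mul(-1, Mul(Rational(1, 10), -1, 6))) = Add(-362, Mul(-1, Rational(-3, 5))) = Add(-362, Rational(3, 5)) = Rational(-1807, 5)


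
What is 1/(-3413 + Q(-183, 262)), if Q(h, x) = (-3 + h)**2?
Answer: 1/31183 ≈ 3.2069e-5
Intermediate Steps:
1/(-3413 + Q(-183, 262)) = 1/(-3413 + (-3 - 183)**2) = 1/(-3413 + (-186)**2) = 1/(-3413 + 34596) = 1/31183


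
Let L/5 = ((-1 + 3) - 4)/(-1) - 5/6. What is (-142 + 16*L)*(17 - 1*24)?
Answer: 1022/3 ≈ 340.67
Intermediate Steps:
L = 35/6 (L = 5*(((-1 + 3) - 4)/(-1) - 5/6) = 5*((2 - 4)*(-1) - 5*⅙) = 5*(-2*(-1) - ⅚) = 5*(2 - ⅚) = 5*(7/6) = 35/6 ≈ 5.8333)
(-142 + 16*L)*(17 - 1*24) = (-142 + 16*(35/6))*(17 - 1*24) = (-142 + 280/3)*(17 - 24) = -146/3*(-7) = 1022/3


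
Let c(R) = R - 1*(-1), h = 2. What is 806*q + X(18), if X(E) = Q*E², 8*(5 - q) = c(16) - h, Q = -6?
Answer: 2299/4 ≈ 574.75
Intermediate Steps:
c(R) = 1 + R (c(R) = R + 1 = 1 + R)
q = 25/8 (q = 5 - ((1 + 16) - 1*2)/8 = 5 - (17 - 2)/8 = 5 - ⅛*15 = 5 - 15/8 = 25/8 ≈ 3.1250)
X(E) = -6*E²
806*q + X(18) = 806*(25/8) - 6*18² = 10075/4 - 6*324 = 10075/4 - 1944 = 2299/4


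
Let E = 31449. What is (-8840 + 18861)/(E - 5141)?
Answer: 10021/26308 ≈ 0.38091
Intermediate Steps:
(-8840 + 18861)/(E - 5141) = (-8840 + 18861)/(31449 - 5141) = 10021/26308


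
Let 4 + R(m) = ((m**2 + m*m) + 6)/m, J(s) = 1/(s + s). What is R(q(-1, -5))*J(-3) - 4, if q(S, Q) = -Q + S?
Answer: -59/12 ≈ -4.9167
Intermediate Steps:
q(S, Q) = S - Q
J(s) = 1/(2*s)
R(m) = -4 + (6 + 2*m**2)/m (R(m) = -4 + ((m**2 + m*m) + 6)/m = -4 + ((m**2 + m**2) + 6)/m = -4 + (2*m**2 + 6)/m = -4 + (6 + 2*m**2)/m)
R(q(-1, -5))*J(-3) - 4 = (-4 + 2*(-1 - 1*(-5)) + 6/(-1 - 1*(-5)))*((1/2)/(-3)) - 4 = (-4 + 2*(-1 + 5) + 6/(-1 + 5))*((1/2)*(-1/3)) - 4 = (-4 + 2*4 + 6/4)*(-1/6) - 4 = (-4 + 8 + 6*(1/4))*(-1/6) - 4 = (-4 + 8 + 3/2)*(-1/6) - 4 = (11/2)*(-1/6) - 4 = -11/12 - 4 = -59/12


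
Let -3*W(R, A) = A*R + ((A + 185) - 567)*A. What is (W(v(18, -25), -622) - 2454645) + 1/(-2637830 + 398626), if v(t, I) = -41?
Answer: -17944812915703/6717612 ≈ -2.6713e+6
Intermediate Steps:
W(R, A) = -A*R/3 - A*(-382 + A)/3 (W(R, A) = -(A*R + ((A + 185) - 567)*A)/3 = -(A*R + ((185 + A) - 567)*A)/3 = -(A*R + (-382 + A)*A)/3 = -(A*R + A*(-382 + A))/3 = -A*R/3 - A*(-382 + A)/3)
(W(v(18, -25), -622) - 2454645) + 1/(-2637830 + 398626) = ((⅓)*(-622)*(382 - 1*(-622) - 1*(-41)) - 2454645) + 1/(-2637830 + 398626) = ((⅓)*(-622)*(382 + 622 + 41) - 2454645) + 1/(-2239204) = ((⅓)*(-622)*1045 - 2454645) - 1/2239204 = (-649990/3 - 2454645) - 1/2239204 = -8013925/3 - 1/2239204 = -17944812915703/6717612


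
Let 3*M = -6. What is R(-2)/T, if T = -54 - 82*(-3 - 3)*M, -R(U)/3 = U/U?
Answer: 1/346 ≈ 0.0028902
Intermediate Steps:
M = -2 (M = (⅓)*(-6) = -2)
R(U) = -3 (R(U) = -3*U/U = -3*1 = -3)
T = -1038 (T = -54 - 82*(-3 - 3)*(-2) = -54 - (-492)*(-2) = -54 - 82*12 = -54 - 984 = -1038)
R(-2)/T = -3/(-1038) = -3*(-1/1038) = 1/346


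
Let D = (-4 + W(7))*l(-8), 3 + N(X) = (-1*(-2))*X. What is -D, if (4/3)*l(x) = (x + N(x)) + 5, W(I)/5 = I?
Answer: 1023/2 ≈ 511.50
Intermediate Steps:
W(I) = 5*I
N(X) = -3 + 2*X (N(X) = -3 + (-1*(-2))*X = -3 + 2*X)
l(x) = 3/2 + 9*x/4 (l(x) = 3*((x + (-3 + 2*x)) + 5)/4 = 3*((-3 + 3*x) + 5)/4 = 3*(2 + 3*x)/4 = 3/2 + 9*x/4)
D = -1023/2 (D = (-4 + 5*7)*(3/2 + (9/4)*(-8)) = (-4 + 35)*(3/2 - 18) = 31*(-33/2) = -1023/2 ≈ -511.50)
-D = -1*(-1023/2) = 1023/2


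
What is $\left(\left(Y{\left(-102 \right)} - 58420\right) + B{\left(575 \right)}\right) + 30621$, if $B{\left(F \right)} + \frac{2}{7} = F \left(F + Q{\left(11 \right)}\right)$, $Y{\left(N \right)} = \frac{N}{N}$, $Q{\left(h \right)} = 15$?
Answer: $\frac{2180162}{7} \approx 3.1145 \cdot 10^{5}$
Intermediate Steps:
$Y{\left(N \right)} = 1$
$B{\left(F \right)} = - \frac{2}{7} + F \left(15 + F\right)$ ($B{\left(F \right)} = - \frac{2}{7} + F \left(F + 15\right) = - \frac{2}{7} + F \left(15 + F\right)$)
$\left(\left(Y{\left(-102 \right)} - 58420\right) + B{\left(575 \right)}\right) + 30621 = \left(\left(1 - 58420\right) + \left(- \frac{2}{7} + 575^{2} + 15 \cdot 575\right)\right) + 30621 = \left(-58419 + \left(- \frac{2}{7} + 330625 + 8625\right)\right) + 30621 = \left(-58419 + \frac{2374748}{7}\right) + 30621 = \frac{1965815}{7} + 30621 = \frac{2180162}{7}$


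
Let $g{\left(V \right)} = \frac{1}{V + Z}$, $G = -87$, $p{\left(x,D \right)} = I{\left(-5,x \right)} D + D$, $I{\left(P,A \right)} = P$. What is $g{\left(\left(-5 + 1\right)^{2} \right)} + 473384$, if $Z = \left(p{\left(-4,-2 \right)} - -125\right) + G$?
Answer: $\frac{29349809}{62} \approx 4.7338 \cdot 10^{5}$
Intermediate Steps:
$p{\left(x,D \right)} = - 4 D$ ($p{\left(x,D \right)} = - 5 D + D = - 4 D$)
$Z = 46$ ($Z = \left(\left(-4\right) \left(-2\right) - -125\right) - 87 = \left(8 + 125\right) - 87 = 133 - 87 = 46$)
$g{\left(V \right)} = \frac{1}{46 + V}$ ($g{\left(V \right)} = \frac{1}{V + 46} = \frac{1}{46 + V}$)
$g{\left(\left(-5 + 1\right)^{2} \right)} + 473384 = \frac{1}{46 + \left(-5 + 1\right)^{2}} + 473384 = \frac{1}{46 + \left(-4\right)^{2}} + 473384 = \frac{1}{46 + 16} + 473384 = \frac{1}{62} + 473384 = \frac{29349809}{62}$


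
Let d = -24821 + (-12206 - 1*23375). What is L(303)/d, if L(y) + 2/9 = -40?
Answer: 181/271809 ≈ 0.00066591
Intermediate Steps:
L(y) = -362/9 (L(y) = -2/9 - 40 = -362/9)
d = -60402 (d = -24821 + (-12206 - 23375) = -24821 - 35581 = -60402)
L(303)/d = -362/9/(-60402) = -362/9*(-1/60402) = 181/271809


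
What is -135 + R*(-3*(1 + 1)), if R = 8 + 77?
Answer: -645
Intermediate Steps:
R = 85
-135 + R*(-3*(1 + 1)) = -135 + 85*(-3*(1 + 1)) = -135 + 85*(-3*2) = -135 + 85*(-6) = -135 - 510 = -645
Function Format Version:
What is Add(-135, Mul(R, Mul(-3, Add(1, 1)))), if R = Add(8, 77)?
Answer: -645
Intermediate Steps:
R = 85
Add(-135, Mul(R, Mul(-3, Add(1, 1)))) = Add(-135, Mul(85, Mul(-3, Add(1, 1)))) = Add(-135, Mul(85, Mul(-3, 2))) = Add(-135, Mul(85, -6)) = Add(-135, -510) = -645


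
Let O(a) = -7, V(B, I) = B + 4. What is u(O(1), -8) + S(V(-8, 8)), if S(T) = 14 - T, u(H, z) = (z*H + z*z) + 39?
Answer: 177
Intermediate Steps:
V(B, I) = 4 + B
u(H, z) = 39 + z² + H*z (u(H, z) = (H*z + z²) + 39 = (z² + H*z) + 39 = 39 + z² + H*z)
u(O(1), -8) + S(V(-8, 8)) = (39 + (-8)² - 7*(-8)) + (14 - (4 - 8)) = (39 + 64 + 56) + (14 - 1*(-4)) = 159 + (14 + 4) = 159 + 18 = 177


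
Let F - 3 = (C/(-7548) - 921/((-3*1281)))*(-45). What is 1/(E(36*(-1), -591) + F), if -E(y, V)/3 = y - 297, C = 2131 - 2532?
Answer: 1074332/1062326079 ≈ 0.0010113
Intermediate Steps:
C = -401
E(y, V) = 891 - 3*y (E(y, V) = -3*(y - 297) = -3*(-297 + y) = 891 - 3*y)
F = -10931589/1074332 (F = 3 + (-401/(-7548) - 921/((-3*1281)))*(-45) = 3 + (-401*(-1/7548) - 921/(-3843))*(-45) = 3 + (401/7548 - 921*(-1/3843))*(-45) = 3 + (401/7548 + 307/1281)*(-45) = 3 + (943639/3222996)*(-45) = 3 - 14154585/1074332 = -10931589/1074332 ≈ -10.175)
1/(E(36*(-1), -591) + F) = 1/((891 - 108*(-1)) - 10931589/1074332) = 1/((891 - 3*(-36)) - 10931589/1074332) = 1/((891 + 108) - 10931589/1074332) = 1/(999 - 10931589/1074332) = 1/(1062326079/1074332) = 1074332/1062326079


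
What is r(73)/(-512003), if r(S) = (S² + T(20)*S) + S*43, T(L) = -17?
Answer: -7227/512003 ≈ -0.014115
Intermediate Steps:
r(S) = S² + 26*S (r(S) = (S² - 17*S) + S*43 = (S² - 17*S) + 43*S = S² + 26*S)
r(73)/(-512003) = (73*(26 + 73))/(-512003) = (73*99)*(-1/512003) = 7227*(-1/512003) = -7227/512003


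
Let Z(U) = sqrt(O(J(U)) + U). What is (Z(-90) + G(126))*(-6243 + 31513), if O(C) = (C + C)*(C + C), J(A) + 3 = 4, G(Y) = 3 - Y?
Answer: -3108210 + 25270*I*sqrt(86) ≈ -3.1082e+6 + 2.3434e+5*I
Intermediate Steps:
J(A) = 1 (J(A) = -3 + 4 = 1)
O(C) = 4*C**2 (O(C) = (2*C)*(2*C) = 4*C**2)
Z(U) = sqrt(4 + U) (Z(U) = sqrt(4*1**2 + U) = sqrt(4*1 + U) = sqrt(4 + U))
(Z(-90) + G(126))*(-6243 + 31513) = (sqrt(4 - 90) + (3 - 1*126))*(-6243 + 31513) = (sqrt(-86) + (3 - 126))*25270 = (I*sqrt(86) - 123)*25270 = (-123 + I*sqrt(86))*25270 = -3108210 + 25270*I*sqrt(86)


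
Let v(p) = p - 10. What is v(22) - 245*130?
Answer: -31838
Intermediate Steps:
v(p) = -10 + p
v(22) - 245*130 = (-10 + 22) - 245*130 = 12 - 31850 = -31838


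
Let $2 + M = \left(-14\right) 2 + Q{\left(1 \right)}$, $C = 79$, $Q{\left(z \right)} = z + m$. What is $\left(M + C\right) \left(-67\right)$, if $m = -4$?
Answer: $-3082$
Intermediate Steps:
$Q{\left(z \right)} = -4 + z$ ($Q{\left(z \right)} = z - 4 = -4 + z$)
$M = -33$ ($M = -2 + \left(\left(-14\right) 2 + \left(-4 + 1\right)\right) = -2 - 31 = -33$)
$\left(M + C\right) \left(-67\right) = \left(-33 + 79\right) \left(-67\right) = 46 \left(-67\right) = -3082$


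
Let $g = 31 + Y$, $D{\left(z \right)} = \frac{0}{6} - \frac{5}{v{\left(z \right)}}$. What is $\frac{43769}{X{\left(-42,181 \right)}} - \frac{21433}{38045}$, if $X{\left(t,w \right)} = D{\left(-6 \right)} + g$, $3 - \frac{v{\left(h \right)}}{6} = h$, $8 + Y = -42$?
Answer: $- \frac{89942444093}{39224395} \approx -2293.0$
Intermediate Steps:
$Y = -50$ ($Y = -8 - 42 = -50$)
$v{\left(h \right)} = 18 - 6 h$
$D{\left(z \right)} = - \frac{5}{18 - 6 z}$ ($D{\left(z \right)} = \frac{0}{6} - \frac{5}{18 - 6 z} = 0 \cdot \frac{1}{6} - \frac{5}{18 - 6 z} = 0 - \frac{5}{18 - 6 z} = - \frac{5}{18 - 6 z}$)
$g = -19$ ($g = 31 - 50 = -19$)
$X{\left(t,w \right)} = - \frac{1031}{54}$ ($X{\left(t,w \right)} = \frac{5}{6 \left(-3 - 6\right)} - 19 = \frac{5}{6 \left(-9\right)} - 19 = \frac{5}{6} \left(- \frac{1}{9}\right) - 19 = - \frac{5}{54} - 19 = - \frac{1031}{54}$)
$\frac{43769}{X{\left(-42,181 \right)}} - \frac{21433}{38045} = \frac{43769}{- \frac{1031}{54}} - \frac{21433}{38045} = 43769 \left(- \frac{54}{1031}\right) - \frac{21433}{38045} = - \frac{2363526}{1031} - \frac{21433}{38045} = - \frac{89942444093}{39224395}$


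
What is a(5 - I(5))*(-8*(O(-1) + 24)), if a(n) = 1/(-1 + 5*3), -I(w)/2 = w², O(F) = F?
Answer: -92/7 ≈ -13.143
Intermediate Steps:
I(w) = -2*w²
a(n) = 1/14 (a(n) = 1/(-1 + 15) = 1/14)
a(5 - I(5))*(-8*(O(-1) + 24)) = (-8*(-1 + 24))/14 = (-8*23)/14 = (1/14)*(-184) = -92/7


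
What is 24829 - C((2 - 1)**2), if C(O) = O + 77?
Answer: 24751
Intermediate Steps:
C(O) = 77 + O
24829 - C((2 - 1)**2) = 24829 - (77 + (2 - 1)**2) = 24829 - (77 + 1**2) = 24829 - (77 + 1) = 24829 - 1*78 = 24829 - 78 = 24751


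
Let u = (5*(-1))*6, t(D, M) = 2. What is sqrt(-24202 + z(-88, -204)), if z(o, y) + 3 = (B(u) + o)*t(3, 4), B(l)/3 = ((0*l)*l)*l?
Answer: 9*I*sqrt(301) ≈ 156.14*I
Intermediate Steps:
u = -30 (u = -5*6 = -30)
B(l) = 0 (B(l) = 3*(((0*l)*l)*l) = 3*((0*l)*l) = 3*(0*l) = 3*0 = 0)
z(o, y) = -3 + 2*o (z(o, y) = -3 + (0 + o)*2 = -3 + o*2 = -3 + 2*o)
sqrt(-24202 + z(-88, -204)) = sqrt(-24202 + (-3 + 2*(-88))) = sqrt(-24202 + (-3 - 176)) = sqrt(-24202 - 179) = sqrt(-24381) = 9*I*sqrt(301)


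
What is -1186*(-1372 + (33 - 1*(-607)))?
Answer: 868152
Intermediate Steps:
-1186*(-1372 + (33 - 1*(-607))) = -1186*(-1372 + (33 + 607)) = -1186*(-1372 + 640) = -1186*(-732) = 868152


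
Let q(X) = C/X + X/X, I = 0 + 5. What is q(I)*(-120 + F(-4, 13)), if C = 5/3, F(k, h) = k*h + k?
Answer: -704/3 ≈ -234.67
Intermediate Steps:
F(k, h) = k + h*k (F(k, h) = h*k + k = k + h*k)
C = 5/3 (C = 5*(1/3) = 5/3 ≈ 1.6667)
I = 5
q(X) = 1 + 5/(3*X) (q(X) = 5/(3*X) + X/X = 5/(3*X) + 1 = 1 + 5/(3*X))
q(I)*(-120 + F(-4, 13)) = ((5/3 + 5)/5)*(-120 - 4*(1 + 13)) = ((1/5)*(20/3))*(-120 - 4*14) = 4*(-120 - 56)/3 = (4/3)*(-176) = -704/3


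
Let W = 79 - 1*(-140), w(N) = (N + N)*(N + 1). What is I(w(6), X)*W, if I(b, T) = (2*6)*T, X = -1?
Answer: -2628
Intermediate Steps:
w(N) = 2*N*(1 + N) (w(N) = (2*N)*(1 + N) = 2*N*(1 + N))
I(b, T) = 12*T
W = 219 (W = 79 + 140 = 219)
I(w(6), X)*W = (12*(-1))*219 = -12*219 = -2628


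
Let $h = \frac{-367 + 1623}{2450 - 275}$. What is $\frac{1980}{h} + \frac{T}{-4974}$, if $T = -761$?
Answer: $\frac{1338842926}{390459} \approx 3428.9$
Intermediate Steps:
$h = \frac{1256}{2175} \approx 0.57747$
$\frac{1980}{h} + \frac{T}{-4974} = \frac{1980}{\frac{1256}{2175}} - \frac{761}{-4974} = 1980 \cdot \frac{2175}{1256} - - \frac{761}{4974} = \frac{1076625}{314} + \frac{761}{4974} = \frac{1338842926}{390459}$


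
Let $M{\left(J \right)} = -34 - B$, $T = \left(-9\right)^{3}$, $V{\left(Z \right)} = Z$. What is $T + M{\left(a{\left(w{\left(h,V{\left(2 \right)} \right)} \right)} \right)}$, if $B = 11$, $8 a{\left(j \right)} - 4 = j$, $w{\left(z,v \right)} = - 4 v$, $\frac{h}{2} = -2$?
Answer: $-774$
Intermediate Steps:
$h = -4$ ($h = 2 \left(-2\right) = -4$)
$T = -729$
$a{\left(j \right)} = \frac{1}{2} + \frac{j}{8}$
$M{\left(J \right)} = -45$ ($M{\left(J \right)} = -34 - 11 = -45$)
$T + M{\left(a{\left(w{\left(h,V{\left(2 \right)} \right)} \right)} \right)} = -729 - 45 = -774$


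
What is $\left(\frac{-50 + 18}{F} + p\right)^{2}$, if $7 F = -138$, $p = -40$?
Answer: $\frac{7011904}{4761} \approx 1472.8$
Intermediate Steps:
$F = - \frac{138}{7}$ ($F = \frac{1}{7} \left(-138\right) = - \frac{138}{7} \approx -19.714$)
$\left(\frac{-50 + 18}{F} + p\right)^{2} = \left(\frac{-50 + 18}{- \frac{138}{7}} - 40\right)^{2} = \left(\left(-32\right) \left(- \frac{7}{138}\right) - 40\right)^{2} = \left(\frac{112}{69} - 40\right)^{2} = \left(- \frac{2648}{69}\right)^{2} = \frac{7011904}{4761}$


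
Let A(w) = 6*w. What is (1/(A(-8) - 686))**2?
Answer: 1/538756 ≈ 1.8561e-6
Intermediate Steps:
(1/(A(-8) - 686))**2 = (1/(6*(-8) - 686))**2 = (1/(-48 - 686))**2 = (1/(-734))**2 = (-1/734)**2 = 1/538756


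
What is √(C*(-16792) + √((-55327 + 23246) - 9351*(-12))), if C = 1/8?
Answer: √(-2099 + √80131) ≈ 42.614*I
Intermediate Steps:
C = ⅛ ≈ 0.12500
√(C*(-16792) + √((-55327 + 23246) - 9351*(-12))) = √((⅛)*(-16792) + √((-55327 + 23246) - 9351*(-12))) = √(-2099 + √(-32081 + 112212)) = √(-2099 + √80131)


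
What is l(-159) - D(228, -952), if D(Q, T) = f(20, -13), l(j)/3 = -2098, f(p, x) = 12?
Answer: -6306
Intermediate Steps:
l(j) = -6294 (l(j) = 3*(-2098) = -6294)
D(Q, T) = 12
l(-159) - D(228, -952) = -6294 - 1*12 = -6294 - 12 = -6306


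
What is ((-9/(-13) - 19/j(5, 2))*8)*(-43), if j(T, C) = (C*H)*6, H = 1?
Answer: 11954/39 ≈ 306.51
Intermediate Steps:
j(T, C) = 6*C (j(T, C) = (C*1)*6 = C*6 = 6*C)
((-9/(-13) - 19/j(5, 2))*8)*(-43) = ((-9/(-13) - 19/(6*2))*8)*(-43) = ((-9*(-1/13) - 19/12)*8)*(-43) = ((9/13 - 19*1/12)*8)*(-43) = ((9/13 - 19/12)*8)*(-43) = -139/156*8*(-43) = -278/39*(-43) = 11954/39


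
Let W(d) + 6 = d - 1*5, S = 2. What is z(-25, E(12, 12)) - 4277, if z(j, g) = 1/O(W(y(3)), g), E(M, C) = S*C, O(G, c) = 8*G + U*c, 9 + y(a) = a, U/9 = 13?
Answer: -11428143/2672 ≈ -4277.0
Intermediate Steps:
U = 117 (U = 9*13 = 117)
y(a) = -9 + a
W(d) = -11 + d (W(d) = -6 + (d - 1*5) = -6 + (d - 5) = -6 + (-5 + d) = -11 + d)
O(G, c) = 8*G + 117*c
E(M, C) = 2*C
z(j, g) = 1/(-136 + 117*g) (z(j, g) = 1/(8*(-11 + (-9 + 3)) + 117*g) = 1/(8*(-11 - 6) + 117*g) = 1/(8*(-17) + 117*g) = 1/(-136 + 117*g))
z(-25, E(12, 12)) - 4277 = 1/(-136 + 117*(2*12)) - 4277 = 1/(-136 + 117*24) - 4277 = 1/(-136 + 2808) - 4277 = 1/2672 - 4277 = -11428143/2672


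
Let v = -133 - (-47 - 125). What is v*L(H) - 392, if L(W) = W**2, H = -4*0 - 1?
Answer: -353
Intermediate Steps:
v = 39 (v = -133 - 1*(-172) = -133 + 172 = 39)
H = -1 (H = 0 - 1 = -1)
v*L(H) - 392 = 39*(-1)**2 - 392 = 39*1 - 392 = 39 - 392 = -353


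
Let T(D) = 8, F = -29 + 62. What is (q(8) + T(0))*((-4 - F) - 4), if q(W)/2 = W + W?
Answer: -1640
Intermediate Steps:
F = 33
q(W) = 4*W (q(W) = 2*(W + W) = 2*(2*W) = 4*W)
(q(8) + T(0))*((-4 - F) - 4) = (4*8 + 8)*((-4 - 1*33) - 4) = (32 + 8)*((-4 - 33) - 4) = 40*(-37 - 4) = 40*(-41) = -1640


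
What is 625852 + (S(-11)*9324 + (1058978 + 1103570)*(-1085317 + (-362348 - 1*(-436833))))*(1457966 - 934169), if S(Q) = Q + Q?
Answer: -1145006060229122156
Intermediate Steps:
S(Q) = 2*Q
625852 + (S(-11)*9324 + (1058978 + 1103570)*(-1085317 + (-362348 - 1*(-436833))))*(1457966 - 934169) = 625852 + ((2*(-11))*9324 + (1058978 + 1103570)*(-1085317 + (-362348 - 1*(-436833))))*(1457966 - 934169) = 625852 + (-22*9324 + 2162548*(-1085317 + (-362348 + 436833)))*523797 = 625852 + (-205128 + 2162548*(-1085317 + 74485))*523797 = 625852 + (-205128 + 2162548*(-1010832))*523797 = 625852 + (-205128 - 2185972719936)*523797 = 625852 - 2185972925064*523797 = 625852 - 1145006060229748008 = -1145006060229122156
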